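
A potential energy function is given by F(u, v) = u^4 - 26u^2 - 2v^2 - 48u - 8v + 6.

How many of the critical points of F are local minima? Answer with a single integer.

0

F separates as a function of u plus a function of v, so ∇F=0 decouples.
∂F/∂u = 4(u - 4)(u + 1)(u + 3) = 0 at u ∈ {-3, -1, 4}; ∂F/∂v = -4(v + 2) = 0 at v ∈ {-2}.
The Hessian is diagonal: diag(F_uu, F_vv). Second derivatives: F_uu(-3)=56, F_uu(-1)=-40, F_uu(4)=140; F_vv(-2)=-4.
Local minima occur where both diagonal entries positive: none. Count: 0.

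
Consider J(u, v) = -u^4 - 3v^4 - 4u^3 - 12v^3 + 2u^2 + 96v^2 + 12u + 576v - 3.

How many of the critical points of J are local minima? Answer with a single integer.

J separates as a function of u plus a function of v, so ∇J=0 decouples.
∂J/∂u = -4(u - 1)(u + 1)(u + 3) = 0 at u ∈ {-3, -1, 1}; ∂J/∂v = -12(v - 4)(v + 3)(v + 4) = 0 at v ∈ {-4, -3, 4}.
The Hessian is diagonal: diag(J_uu, J_vv). Second derivatives: J_uu(-3)=-32, J_uu(-1)=16, J_uu(1)=-32; J_vv(-4)=-96, J_vv(-3)=84, J_vv(4)=-672.
Local minima occur where both diagonal entries positive: (-1, -3). Count: 1.

1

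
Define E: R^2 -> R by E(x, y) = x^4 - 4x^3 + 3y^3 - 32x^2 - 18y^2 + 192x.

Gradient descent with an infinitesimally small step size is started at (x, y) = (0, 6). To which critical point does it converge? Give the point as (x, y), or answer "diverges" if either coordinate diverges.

(-4, 4)

E is separable, so gradient descent decouples: x follows -∂E/∂x, y follows -∂E/∂y.
∂E/∂x = 4(x - 4)(x - 3)(x + 4); at x=0 this is 192, so x decreases.
∂E/∂y = 9y(y - 4); at y=6 this is 108, so y decreases.
x converges to its nearest critical value -4 (a local min of the x-part); y converges to 4. The iterate converges to (-4, 4).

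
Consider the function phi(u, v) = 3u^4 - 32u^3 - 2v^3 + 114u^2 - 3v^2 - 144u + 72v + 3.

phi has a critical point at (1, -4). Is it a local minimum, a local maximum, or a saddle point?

The mixed partial ∂²phi/∂u∂v is 0, so the Hessian at any point is diag(phi_uu, phi_vv) = diag(12(3u^2 - 16u + 19), -6(2v + 1)).
At (1, -4): H = diag(72, 42).
Both eigenvalues are positive, so H is positive definite: a local minimum.

local minimum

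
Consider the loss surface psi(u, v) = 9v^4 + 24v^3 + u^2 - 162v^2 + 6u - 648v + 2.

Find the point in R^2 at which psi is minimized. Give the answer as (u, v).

psi(u,v) separates as P(u) + Q(v) + 2, so its minimum is min P + min Q + 2.
P'(u) = 2u + 6 vanishes at u ∈ {-3}; Q'(v) = 36(v - 3)(v + 2)(v + 3) vanishes at v ∈ {-3, -2, 3}.
Local minima of P (where P''>0): P(-3)=-9. Local minima of Q: Q(-3)=567, Q(3)=-2025.
So the global minimum of psi is P(-3) + Q(3) + 2 = -9 − 2025 + 2 = -2032, attained at (-3, 3).

(-3, 3)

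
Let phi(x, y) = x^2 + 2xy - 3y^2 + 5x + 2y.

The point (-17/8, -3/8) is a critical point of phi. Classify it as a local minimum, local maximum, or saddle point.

The Hessian of phi is constant: H = [[2, 2], [2, -6]].
det(H) = 2·(-6) − 2² = -16.
Since det(H) < 0, H is indefinite and the critical point is a saddle point.

saddle point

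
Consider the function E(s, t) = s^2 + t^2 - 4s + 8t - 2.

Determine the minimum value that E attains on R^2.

E(s,t) separates as P(s) + Q(t) − 2, so its minimum is min P + min Q − 2.
P'(s) = 2s - 4 vanishes at s ∈ {2}; Q'(t) = 2(t + 4) vanishes at t ∈ {-4}.
Local minima of P (where P''>0): P(2)=-4. Local minima of Q: Q(-4)=-16.
So the global minimum of E is P(2) + Q(-4) − 2 = -4 − 16 − 2 = -22, attained at (2, -4).

-22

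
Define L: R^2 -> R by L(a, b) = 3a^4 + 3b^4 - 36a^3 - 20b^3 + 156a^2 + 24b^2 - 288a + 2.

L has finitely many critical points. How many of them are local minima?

L separates as a function of a plus a function of b, so ∇L=0 decouples.
∂L/∂a = 12(a - 4)(a - 3)(a - 2) = 0 at a ∈ {2, 3, 4}; ∂L/∂b = 12b(b - 4)(b - 1) = 0 at b ∈ {0, 1, 4}.
The Hessian is diagonal: diag(L_aa, L_bb). Second derivatives: L_aa(2)=24, L_aa(3)=-12, L_aa(4)=24; L_bb(0)=48, L_bb(1)=-36, L_bb(4)=144.
Local minima occur where both diagonal entries positive: (2, 0), (2, 4), (4, 0), (4, 4). Count: 4.

4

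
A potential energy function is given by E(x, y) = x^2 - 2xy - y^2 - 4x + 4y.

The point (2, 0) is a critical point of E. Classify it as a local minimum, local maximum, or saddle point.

The Hessian of E is constant: H = [[2, -2], [-2, -2]].
det(H) = 2·(-2) − (-2)² = -8.
Since det(H) < 0, H is indefinite and the critical point is a saddle point.

saddle point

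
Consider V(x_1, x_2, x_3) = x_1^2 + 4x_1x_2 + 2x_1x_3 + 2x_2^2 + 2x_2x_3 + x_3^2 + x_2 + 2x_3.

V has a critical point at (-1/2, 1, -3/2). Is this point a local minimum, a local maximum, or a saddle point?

saddle point

The Hessian is constant: H = [[2, 4, 2], [4, 4, 2], [2, 2, 2]].
Leading principal minors: Δ₁ = 2, Δ₂ = -8, Δ₃ = -8.
The minors fit neither the all-positive nor the alternating-sign pattern, so H is indefinite: a saddle point.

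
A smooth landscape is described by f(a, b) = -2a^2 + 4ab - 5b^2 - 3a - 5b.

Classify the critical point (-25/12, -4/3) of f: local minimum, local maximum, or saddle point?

The Hessian of f is constant: H = [[-4, 4], [4, -10]].
det(H) = (-4)·(-10) − 4² = 24.
det(H) > 0 and tr(H) = -14 < 0, so H is negative definite and the point is a local maximum.

local maximum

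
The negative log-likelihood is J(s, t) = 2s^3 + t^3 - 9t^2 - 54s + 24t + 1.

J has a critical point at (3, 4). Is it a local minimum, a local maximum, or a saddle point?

local minimum

The mixed partial ∂²J/∂s∂t is 0, so the Hessian at any point is diag(J_ss, J_tt) = diag(12s, 6(t - 3)).
At (3, 4): H = diag(36, 6).
Both eigenvalues are positive, so H is positive definite: a local minimum.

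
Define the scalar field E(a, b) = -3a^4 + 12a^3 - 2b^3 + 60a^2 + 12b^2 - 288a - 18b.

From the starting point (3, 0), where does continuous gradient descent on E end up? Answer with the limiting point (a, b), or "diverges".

(2, 1)

E is separable, so gradient descent decouples: a follows -∂E/∂a, b follows -∂E/∂b.
∂E/∂a = -12(a - 4)(a - 2)(a + 3); at a=3 this is 72, so a decreases.
∂E/∂b = -6(b - 3)(b - 1); at b=0 this is -18, so b increases.
a converges to its nearest critical value 2 (a local min of the a-part); b converges to 1. The iterate converges to (2, 1).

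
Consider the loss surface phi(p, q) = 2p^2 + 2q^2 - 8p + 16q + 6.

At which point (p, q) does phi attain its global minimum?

(2, -4)

phi(p,q) separates as A(p) + B(q) + 6, so its minimum is min A + min B + 6.
A'(p) = 4p - 8 vanishes at p ∈ {2}; B'(q) = 4q + 16 vanishes at q ∈ {-4}.
Local minima of A (where A''>0): A(2)=-8. Local minima of B: B(-4)=-32.
So the global minimum of phi is A(2) + B(-4) + 6 = -8 − 32 + 6 = -34, attained at (2, -4).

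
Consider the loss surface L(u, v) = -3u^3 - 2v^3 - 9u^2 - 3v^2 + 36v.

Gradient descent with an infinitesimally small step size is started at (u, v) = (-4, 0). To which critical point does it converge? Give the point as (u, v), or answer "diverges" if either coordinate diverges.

L is separable, so gradient descent decouples: u follows -∂L/∂u, v follows -∂L/∂v.
∂L/∂u = -9u(u + 2); at u=-4 this is -72, so u increases.
∂L/∂v = -6(v - 2)(v + 3); at v=0 this is 36, so v decreases.
u converges to its nearest critical value -2 (a local min of the u-part); v converges to -3. The iterate converges to (-2, -3).

(-2, -3)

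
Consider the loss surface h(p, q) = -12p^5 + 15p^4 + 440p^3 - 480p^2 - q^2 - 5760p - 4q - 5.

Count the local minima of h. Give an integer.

0

h separates as a function of p plus a function of q, so ∇h=0 decouples.
∂h/∂p = -60(p - 4)(p - 3)(p + 2)(p + 4) = 0 at p ∈ {-4, -2, 3, 4}; ∂h/∂q = -2(q + 2) = 0 at q ∈ {-2}.
The Hessian is diagonal: diag(h_pp, h_qq). Second derivatives: h_pp(-4)=6720, h_pp(-2)=-3600, h_pp(3)=2100, h_pp(4)=-2880; h_qq(-2)=-2.
Local minima occur where both diagonal entries positive: none. Count: 0.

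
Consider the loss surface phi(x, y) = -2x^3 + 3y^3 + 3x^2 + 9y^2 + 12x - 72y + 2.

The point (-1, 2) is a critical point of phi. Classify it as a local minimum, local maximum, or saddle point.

The mixed partial ∂²phi/∂x∂y is 0, so the Hessian at any point is diag(phi_xx, phi_yy) = diag(6(-2x + 1), 18(y + 1)).
At (-1, 2): H = diag(18, 54).
Both eigenvalues are positive, so H is positive definite: a local minimum.

local minimum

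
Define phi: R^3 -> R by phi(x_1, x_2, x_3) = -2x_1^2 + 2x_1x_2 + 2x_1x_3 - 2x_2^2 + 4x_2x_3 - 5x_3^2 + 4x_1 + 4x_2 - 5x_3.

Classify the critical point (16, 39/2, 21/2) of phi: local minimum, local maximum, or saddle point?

The Hessian is constant: H = [[-4, 2, 2], [2, -4, 4], [2, 4, -10]].
Leading principal minors: Δ₁ = -4, Δ₂ = 12, Δ₃ = -8.
The minors alternate sign starting negative (−, +, −), so H is negative definite: a local maximum.

local maximum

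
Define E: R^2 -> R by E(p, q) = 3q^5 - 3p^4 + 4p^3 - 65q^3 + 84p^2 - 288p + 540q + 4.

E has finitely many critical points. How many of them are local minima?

2

E separates as a function of p plus a function of q, so ∇E=0 decouples.
∂E/∂p = -12(p - 3)(p - 2)(p + 4) = 0 at p ∈ {-4, 2, 3}; ∂E/∂q = 15(q - 3)(q - 2)(q + 2)(q + 3) = 0 at q ∈ {-3, -2, 2, 3}.
The Hessian is diagonal: diag(E_pp, E_qq). Second derivatives: E_pp(-4)=-504, E_pp(2)=72, E_pp(3)=-84; E_qq(-3)=-450, E_qq(-2)=300, E_qq(2)=-300, E_qq(3)=450.
Local minima occur where both diagonal entries positive: (2, -2), (2, 3). Count: 2.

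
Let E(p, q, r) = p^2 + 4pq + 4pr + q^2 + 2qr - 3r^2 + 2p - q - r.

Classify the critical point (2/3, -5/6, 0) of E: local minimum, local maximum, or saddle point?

saddle point

The Hessian is constant: H = [[2, 4, 4], [4, 2, 2], [4, 2, -6]].
Leading principal minors: Δ₁ = 2, Δ₂ = -12, Δ₃ = 96.
The minors fit neither the all-positive nor the alternating-sign pattern, so H is indefinite: a saddle point.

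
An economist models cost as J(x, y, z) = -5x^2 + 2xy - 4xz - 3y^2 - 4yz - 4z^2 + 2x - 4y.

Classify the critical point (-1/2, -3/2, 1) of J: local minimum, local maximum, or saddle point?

local maximum

The Hessian is constant: H = [[-10, 2, -4], [2, -6, -4], [-4, -4, -8]].
Leading principal minors: Δ₁ = -10, Δ₂ = 56, Δ₃ = -128.
The minors alternate sign starting negative (−, +, −), so H is negative definite: a local maximum.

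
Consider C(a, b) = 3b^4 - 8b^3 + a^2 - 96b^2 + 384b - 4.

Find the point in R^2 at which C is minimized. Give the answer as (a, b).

C(a,b) separates as P(a) + Q(b) − 4, so its minimum is min P + min Q − 4.
P'(a) = 2a vanishes at a ∈ {0}; Q'(b) = 12(b - 4)(b - 2)(b + 4) vanishes at b ∈ {-4, 2, 4}.
Local minima of P (where P''>0): P(0)=0. Local minima of Q: Q(-4)=-1792, Q(4)=256.
So the global minimum of C is P(0) + Q(-4) − 4 = 0 − 1792 − 4 = -1796, attained at (0, -4).

(0, -4)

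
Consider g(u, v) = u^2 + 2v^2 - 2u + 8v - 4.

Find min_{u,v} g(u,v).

-13

g(u,v) separates as P(u) + Q(v) − 4, so its minimum is min P + min Q − 4.
P'(u) = 2u - 2 vanishes at u ∈ {1}; Q'(v) = 4v + 8 vanishes at v ∈ {-2}.
Local minima of P (where P''>0): P(1)=-1. Local minima of Q: Q(-2)=-8.
So the global minimum of g is P(1) + Q(-2) − 4 = -1 − 8 − 4 = -13, attained at (1, -2).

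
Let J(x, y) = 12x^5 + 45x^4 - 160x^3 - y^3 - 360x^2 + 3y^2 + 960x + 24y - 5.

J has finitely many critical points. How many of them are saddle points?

J separates as a function of x plus a function of y, so ∇J=0 decouples.
∂J/∂x = 60(x - 2)(x - 1)(x + 2)(x + 4) = 0 at x ∈ {-4, -2, 1, 2}; ∂J/∂y = -3(y - 4)(y + 2) = 0 at y ∈ {-2, 4}.
The Hessian is diagonal: diag(J_xx, J_yy). Second derivatives: J_xx(-4)=-3600, J_xx(-2)=1440, J_xx(1)=-900, J_xx(2)=1440; J_yy(-2)=18, J_yy(4)=-18.
Saddle points occur where the two diagonal entries have opposite signs: (-4, -2), (-2, 4), (1, -2), (2, 4). Count: 4.

4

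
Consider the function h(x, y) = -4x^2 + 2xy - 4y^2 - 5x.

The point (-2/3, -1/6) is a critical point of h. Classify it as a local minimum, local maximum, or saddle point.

The Hessian of h is constant: H = [[-8, 2], [2, -8]].
det(H) = (-8)·(-8) − 2² = 60.
det(H) > 0 and tr(H) = -16 < 0, so H is negative definite and the point is a local maximum.

local maximum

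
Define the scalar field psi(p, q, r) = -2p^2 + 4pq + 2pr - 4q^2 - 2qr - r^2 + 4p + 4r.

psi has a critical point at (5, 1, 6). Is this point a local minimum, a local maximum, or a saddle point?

local maximum

The Hessian is constant: H = [[-4, 4, 2], [4, -8, -2], [2, -2, -2]].
Leading principal minors: Δ₁ = -4, Δ₂ = 16, Δ₃ = -16.
The minors alternate sign starting negative (−, +, −), so H is negative definite: a local maximum.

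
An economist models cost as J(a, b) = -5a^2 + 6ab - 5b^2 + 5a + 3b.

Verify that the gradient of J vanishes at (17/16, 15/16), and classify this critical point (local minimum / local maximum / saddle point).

local maximum

∇J = (-10a + 6b + 5, 6a - 10b + 3); substituting (17/16, 15/16) gives ∇J = (0, 0), so (17/16, 15/16) is indeed a critical point.
The Hessian of J is constant: H = [[-10, 6], [6, -10]].
det(H) = (-10)·(-10) − 6² = 64.
det(H) > 0 and tr(H) = -20 < 0, so H is negative definite and the point is a local maximum.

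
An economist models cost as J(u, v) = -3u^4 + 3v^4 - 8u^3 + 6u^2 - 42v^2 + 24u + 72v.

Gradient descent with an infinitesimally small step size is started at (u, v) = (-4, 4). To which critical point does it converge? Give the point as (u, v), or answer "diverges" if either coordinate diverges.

J is separable, so gradient descent decouples: u follows -∂J/∂u, v follows -∂J/∂v.
∂J/∂u = -12(u - 1)(u + 1)(u + 2); at u=-4 this is 360, so u decreases.
∂J/∂v = 12(v - 2)(v - 1)(v + 3); at v=4 this is 504, so v decreases.
The u-coordinate has no critical point in that direction and runs off to infinity.

diverges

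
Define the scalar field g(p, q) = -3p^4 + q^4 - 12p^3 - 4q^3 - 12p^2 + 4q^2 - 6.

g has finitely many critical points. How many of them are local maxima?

2

g separates as a function of p plus a function of q, so ∇g=0 decouples.
∂g/∂p = -12p(p + 1)(p + 2) = 0 at p ∈ {-2, -1, 0}; ∂g/∂q = 4q(q - 2)(q - 1) = 0 at q ∈ {0, 1, 2}.
The Hessian is diagonal: diag(g_pp, g_qq). Second derivatives: g_pp(-2)=-24, g_pp(-1)=12, g_pp(0)=-24; g_qq(0)=8, g_qq(1)=-4, g_qq(2)=8.
Local maxima occur where both diagonal entries negative: (-2, 1), (0, 1). Count: 2.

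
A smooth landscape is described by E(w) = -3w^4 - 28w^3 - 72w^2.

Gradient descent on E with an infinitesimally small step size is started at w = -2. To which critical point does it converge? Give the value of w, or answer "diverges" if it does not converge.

E'(w) = -12w(w + 3)(w + 4), so E'(-2) = 48.
Gradient descent moves in the -E' direction, i.e. w is decreasing.
The nearest critical point in that direction is w = -3, where E'' = 36 > 0 (a local minimum). The iterate converges there.

-3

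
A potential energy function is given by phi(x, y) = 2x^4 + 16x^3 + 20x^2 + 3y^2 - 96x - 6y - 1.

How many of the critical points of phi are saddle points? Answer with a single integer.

1

phi separates as a function of x plus a function of y, so ∇phi=0 decouples.
∂phi/∂x = 8(x - 1)(x + 3)(x + 4) = 0 at x ∈ {-4, -3, 1}; ∂phi/∂y = 6(y - 1) = 0 at y ∈ {1}.
The Hessian is diagonal: diag(phi_xx, phi_yy). Second derivatives: phi_xx(-4)=40, phi_xx(-3)=-32, phi_xx(1)=160; phi_yy(1)=6.
Saddle points occur where the two diagonal entries have opposite signs: (-3, 1). Count: 1.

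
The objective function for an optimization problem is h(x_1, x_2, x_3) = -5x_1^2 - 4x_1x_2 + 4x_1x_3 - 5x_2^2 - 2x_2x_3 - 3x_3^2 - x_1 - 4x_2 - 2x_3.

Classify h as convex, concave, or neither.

concave

h is quadratic, so its Hessian is the constant matrix H = [[-10, -4, 4], [-4, -10, -2], [4, -2, -6]].
Leading principal minors: -10, 84, -240.
Signs alternate −, +, − ⇒ H ≺ 0 ⇒ concave.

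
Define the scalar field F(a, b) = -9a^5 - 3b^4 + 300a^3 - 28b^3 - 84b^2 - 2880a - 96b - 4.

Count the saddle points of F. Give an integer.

6

F separates as a function of a plus a function of b, so ∇F=0 decouples.
∂F/∂a = -45(a - 4)(a - 2)(a + 2)(a + 4) = 0 at a ∈ {-4, -2, 2, 4}; ∂F/∂b = -12(b + 1)(b + 2)(b + 4) = 0 at b ∈ {-4, -2, -1}.
The Hessian is diagonal: diag(F_aa, F_bb). Second derivatives: F_aa(-4)=4320, F_aa(-2)=-2160, F_aa(2)=2160, F_aa(4)=-4320; F_bb(-4)=-72, F_bb(-2)=24, F_bb(-1)=-36.
Saddle points occur where the two diagonal entries have opposite signs: (-4, -4), (-4, -1), (-2, -2), (2, -4), (2, -1), (4, -2). Count: 6.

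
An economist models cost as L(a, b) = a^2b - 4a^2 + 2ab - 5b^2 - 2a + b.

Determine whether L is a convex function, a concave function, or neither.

neither

The term a^2b is cubic, so the Hessian is not constant.
∂²L/∂a² = 2b - 8, which takes both signs as b varies (negative for sufficiently negative b). A diagonal entry of the Hessian changing sign means the Hessian is neither positive- nor negative-semidefinite on all of R^2.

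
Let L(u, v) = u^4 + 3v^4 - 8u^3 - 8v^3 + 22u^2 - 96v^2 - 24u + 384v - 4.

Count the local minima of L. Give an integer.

4

L separates as a function of u plus a function of v, so ∇L=0 decouples.
∂L/∂u = 4(u - 3)(u - 2)(u - 1) = 0 at u ∈ {1, 2, 3}; ∂L/∂v = 12(v - 4)(v - 2)(v + 4) = 0 at v ∈ {-4, 2, 4}.
The Hessian is diagonal: diag(L_uu, L_vv). Second derivatives: L_uu(1)=8, L_uu(2)=-4, L_uu(3)=8; L_vv(-4)=576, L_vv(2)=-144, L_vv(4)=192.
Local minima occur where both diagonal entries positive: (1, -4), (1, 4), (3, -4), (3, 4). Count: 4.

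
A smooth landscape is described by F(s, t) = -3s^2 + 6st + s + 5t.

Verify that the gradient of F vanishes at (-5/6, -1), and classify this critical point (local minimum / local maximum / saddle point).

∇F = (-6s + 6t + 1, 6s + 5); substituting (-5/6, -1) gives ∇F = (0, 0), so (-5/6, -1) is indeed a critical point.
The Hessian of F is constant: H = [[-6, 6], [6, 0]].
det(H) = (-6)·0 − 6² = -36.
Since det(H) < 0, H is indefinite and the critical point is a saddle point.

saddle point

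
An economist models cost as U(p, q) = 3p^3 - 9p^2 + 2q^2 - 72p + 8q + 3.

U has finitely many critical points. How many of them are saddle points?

1

U separates as a function of p plus a function of q, so ∇U=0 decouples.
∂U/∂p = 9(p - 4)(p + 2) = 0 at p ∈ {-2, 4}; ∂U/∂q = 4(q + 2) = 0 at q ∈ {-2}.
The Hessian is diagonal: diag(U_pp, U_qq). Second derivatives: U_pp(-2)=-54, U_pp(4)=54; U_qq(-2)=4.
Saddle points occur where the two diagonal entries have opposite signs: (-2, -2). Count: 1.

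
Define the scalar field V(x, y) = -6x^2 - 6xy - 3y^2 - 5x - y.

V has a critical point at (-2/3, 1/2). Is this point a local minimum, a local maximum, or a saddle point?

local maximum

The Hessian of V is constant: H = [[-12, -6], [-6, -6]].
det(H) = (-12)·(-6) − (-6)² = 36.
det(H) > 0 and tr(H) = -18 < 0, so H is negative definite and the point is a local maximum.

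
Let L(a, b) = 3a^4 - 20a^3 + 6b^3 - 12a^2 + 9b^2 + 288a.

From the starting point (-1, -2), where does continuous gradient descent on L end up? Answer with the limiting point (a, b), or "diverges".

diverges

L is separable, so gradient descent decouples: a follows -∂L/∂a, b follows -∂L/∂b.
∂L/∂a = 12(a - 4)(a - 3)(a + 2); at a=-1 this is 240, so a decreases.
∂L/∂b = 18b(b + 1); at b=-2 this is 36, so b decreases.
The b-coordinate has no critical point in that direction and runs off to infinity.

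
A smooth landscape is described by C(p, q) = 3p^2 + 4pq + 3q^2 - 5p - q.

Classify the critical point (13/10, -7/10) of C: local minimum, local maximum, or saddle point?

local minimum

The Hessian of C is constant: H = [[6, 4], [4, 6]].
det(H) = 6·6 − 4² = 20.
det(H) > 0 and tr(H) = 12 > 0, so H is positive definite and the point is a local minimum.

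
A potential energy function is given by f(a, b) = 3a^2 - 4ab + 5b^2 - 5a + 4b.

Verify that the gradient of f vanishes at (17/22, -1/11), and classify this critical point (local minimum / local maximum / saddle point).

∇f = (6a - 4b - 5, -4a + 10b + 4); substituting (17/22, -1/11) gives ∇f = (0, 0), so (17/22, -1/11) is indeed a critical point.
The Hessian of f is constant: H = [[6, -4], [-4, 10]].
det(H) = 6·10 − (-4)² = 44.
det(H) > 0 and tr(H) = 16 > 0, so H is positive definite and the point is a local minimum.

local minimum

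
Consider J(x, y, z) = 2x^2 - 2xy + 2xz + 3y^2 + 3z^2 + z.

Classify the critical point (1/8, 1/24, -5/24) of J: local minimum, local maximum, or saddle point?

The Hessian is constant: H = [[4, -2, 2], [-2, 6, 0], [2, 0, 6]].
Leading principal minors: Δ₁ = 4, Δ₂ = 20, Δ₃ = 96.
All leading minors are positive, so H is positive definite: a local minimum.

local minimum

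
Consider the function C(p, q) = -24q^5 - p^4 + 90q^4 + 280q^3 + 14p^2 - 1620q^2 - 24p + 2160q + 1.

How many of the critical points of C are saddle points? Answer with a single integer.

6

C separates as a function of p plus a function of q, so ∇C=0 decouples.
∂C/∂p = -4(p - 2)(p - 1)(p + 3) = 0 at p ∈ {-3, 1, 2}; ∂C/∂q = -120(q - 3)(q - 2)(q - 1)(q + 3) = 0 at q ∈ {-3, 1, 2, 3}.
The Hessian is diagonal: diag(C_pp, C_qq). Second derivatives: C_pp(-3)=-80, C_pp(1)=16, C_pp(2)=-20; C_qq(-3)=14400, C_qq(1)=-960, C_qq(2)=600, C_qq(3)=-1440.
Saddle points occur where the two diagonal entries have opposite signs: (-3, -3), (-3, 2), (1, 1), (1, 3), (2, -3), (2, 2). Count: 6.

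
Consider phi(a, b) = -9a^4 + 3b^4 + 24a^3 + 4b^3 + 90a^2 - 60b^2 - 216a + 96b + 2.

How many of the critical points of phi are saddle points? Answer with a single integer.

phi separates as a function of a plus a function of b, so ∇phi=0 decouples.
∂phi/∂a = -36(a - 3)(a - 1)(a + 2) = 0 at a ∈ {-2, 1, 3}; ∂phi/∂b = 12(b - 2)(b - 1)(b + 4) = 0 at b ∈ {-4, 1, 2}.
The Hessian is diagonal: diag(phi_aa, phi_bb). Second derivatives: phi_aa(-2)=-540, phi_aa(1)=216, phi_aa(3)=-360; phi_bb(-4)=360, phi_bb(1)=-60, phi_bb(2)=72.
Saddle points occur where the two diagonal entries have opposite signs: (-2, -4), (-2, 2), (1, 1), (3, -4), (3, 2). Count: 5.

5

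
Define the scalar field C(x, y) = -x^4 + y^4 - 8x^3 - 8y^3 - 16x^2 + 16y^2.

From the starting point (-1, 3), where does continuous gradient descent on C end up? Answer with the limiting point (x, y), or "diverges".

C is separable, so gradient descent decouples: x follows -∂C/∂x, y follows -∂C/∂y.
∂C/∂x = -4x(x + 2)(x + 4); at x=-1 this is 12, so x decreases.
∂C/∂y = 4y(y - 4)(y - 2); at y=3 this is -12, so y increases.
x converges to its nearest critical value -2 (a local min of the x-part); y converges to 4. The iterate converges to (-2, 4).

(-2, 4)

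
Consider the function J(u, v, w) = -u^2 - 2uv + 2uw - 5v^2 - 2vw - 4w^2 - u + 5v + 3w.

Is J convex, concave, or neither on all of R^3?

concave

J is quadratic, so its Hessian is the constant matrix H = [[-2, -2, 2], [-2, -10, -2], [2, -2, -8]].
Leading principal minors: -2, 16, -64.
Signs alternate −, +, − ⇒ H ≺ 0 ⇒ concave.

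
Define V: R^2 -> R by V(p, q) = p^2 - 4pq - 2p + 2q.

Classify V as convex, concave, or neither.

neither

V is quadratic, so its Hessian is the constant matrix H = [[2, -4], [-4, 0]].
det(H) = -16, tr(H) = 2.
det(H) < 0, so H is indefinite: neither convex nor concave.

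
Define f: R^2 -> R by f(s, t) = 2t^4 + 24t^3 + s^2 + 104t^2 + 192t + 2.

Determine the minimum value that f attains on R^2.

-126

f(s,t) separates as P(s) + Q(t) + 2, so its minimum is min P + min Q + 2.
P'(s) = 2s vanishes at s ∈ {0}; Q'(t) = 8(t + 2)(t + 3)(t + 4) vanishes at t ∈ {-4, -3, -2}.
Local minima of P (where P''>0): P(0)=0. Local minima of Q: Q(-4)=-128, Q(-2)=-128.
So the global minimum of f is P(0) + Q(-4) + 2 = 0 − 128 + 2 = -126, attained at (0, -4).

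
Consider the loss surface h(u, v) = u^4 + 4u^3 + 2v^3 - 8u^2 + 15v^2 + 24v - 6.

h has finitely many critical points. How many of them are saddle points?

3

h separates as a function of u plus a function of v, so ∇h=0 decouples.
∂h/∂u = 4u(u - 1)(u + 4) = 0 at u ∈ {-4, 0, 1}; ∂h/∂v = 6(v + 1)(v + 4) = 0 at v ∈ {-4, -1}.
The Hessian is diagonal: diag(h_uu, h_vv). Second derivatives: h_uu(-4)=80, h_uu(0)=-16, h_uu(1)=20; h_vv(-4)=-18, h_vv(-1)=18.
Saddle points occur where the two diagonal entries have opposite signs: (-4, -4), (0, -1), (1, -4). Count: 3.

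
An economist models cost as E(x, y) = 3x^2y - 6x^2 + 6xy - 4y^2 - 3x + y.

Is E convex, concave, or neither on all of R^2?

neither

The term 3x^2y is cubic, so the Hessian is not constant.
∂²E/∂x² = 6y - 12, which takes both signs as y varies (negative for sufficiently negative y). A diagonal entry of the Hessian changing sign means the Hessian is neither positive- nor negative-semidefinite on all of R^2.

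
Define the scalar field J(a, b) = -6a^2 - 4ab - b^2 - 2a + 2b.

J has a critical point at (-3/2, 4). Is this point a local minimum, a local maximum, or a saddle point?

The Hessian of J is constant: H = [[-12, -4], [-4, -2]].
det(H) = (-12)·(-2) − (-4)² = 8.
det(H) > 0 and tr(H) = -14 < 0, so H is negative definite and the point is a local maximum.

local maximum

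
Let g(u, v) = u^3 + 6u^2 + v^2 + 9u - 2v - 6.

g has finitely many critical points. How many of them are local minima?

1

g separates as a function of u plus a function of v, so ∇g=0 decouples.
∂g/∂u = 3(u + 1)(u + 3) = 0 at u ∈ {-3, -1}; ∂g/∂v = 2(v - 1) = 0 at v ∈ {1}.
The Hessian is diagonal: diag(g_uu, g_vv). Second derivatives: g_uu(-3)=-6, g_uu(-1)=6; g_vv(1)=2.
Local minima occur where both diagonal entries positive: (-1, 1). Count: 1.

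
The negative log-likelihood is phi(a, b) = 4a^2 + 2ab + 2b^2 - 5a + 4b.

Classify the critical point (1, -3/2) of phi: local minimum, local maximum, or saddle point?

local minimum

The Hessian of phi is constant: H = [[8, 2], [2, 4]].
det(H) = 8·4 − 2² = 28.
det(H) > 0 and tr(H) = 12 > 0, so H is positive definite and the point is a local minimum.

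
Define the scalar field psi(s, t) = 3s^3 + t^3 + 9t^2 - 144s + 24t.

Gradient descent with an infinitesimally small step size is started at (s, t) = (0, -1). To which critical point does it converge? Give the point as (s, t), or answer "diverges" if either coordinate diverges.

(4, -2)

psi is separable, so gradient descent decouples: s follows -∂psi/∂s, t follows -∂psi/∂t.
∂psi/∂s = 9(s - 4)(s + 4); at s=0 this is -144, so s increases.
∂psi/∂t = 3(t + 2)(t + 4); at t=-1 this is 9, so t decreases.
s converges to its nearest critical value 4 (a local min of the s-part); t converges to -2. The iterate converges to (4, -2).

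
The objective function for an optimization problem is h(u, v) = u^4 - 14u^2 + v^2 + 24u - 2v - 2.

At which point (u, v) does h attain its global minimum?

h(u,v) separates as P(u) + Q(v) − 2, so its minimum is min P + min Q − 2.
P'(u) = 4(u - 2)(u - 1)(u + 3) vanishes at u ∈ {-3, 1, 2}; Q'(v) = 2v - 2 vanishes at v ∈ {1}.
Local minima of P (where P''>0): P(-3)=-117, P(2)=8. Local minima of Q: Q(1)=-1.
So the global minimum of h is P(-3) + Q(1) − 2 = -117 − 1 − 2 = -120, attained at (-3, 1).

(-3, 1)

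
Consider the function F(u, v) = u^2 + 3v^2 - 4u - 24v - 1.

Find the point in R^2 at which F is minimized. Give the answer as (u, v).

F(u,v) separates as P(u) + Q(v) − 1, so its minimum is min P + min Q − 1.
P'(u) = 2u - 4 vanishes at u ∈ {2}; Q'(v) = 6v - 24 vanishes at v ∈ {4}.
Local minima of P (where P''>0): P(2)=-4. Local minima of Q: Q(4)=-48.
So the global minimum of F is P(2) + Q(4) − 1 = -4 − 48 − 1 = -53, attained at (2, 4).

(2, 4)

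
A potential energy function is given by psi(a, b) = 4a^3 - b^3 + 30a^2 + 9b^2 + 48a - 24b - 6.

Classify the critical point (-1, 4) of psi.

The mixed partial ∂²psi/∂a∂b is 0, so the Hessian at any point is diag(psi_aa, psi_bb) = diag(12(2a + 5), 6(-b + 3)).
At (-1, 4): H = diag(36, -6).
The eigenvalues have opposite signs, so H is indefinite: a saddle point.

saddle point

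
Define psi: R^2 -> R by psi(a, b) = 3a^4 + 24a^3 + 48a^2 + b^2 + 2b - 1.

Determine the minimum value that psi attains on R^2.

psi(a,b) separates as P(a) + Q(b) − 1, so its minimum is min P + min Q − 1.
P'(a) = 12a(a + 2)(a + 4) vanishes at a ∈ {-4, -2, 0}; Q'(b) = 2b + 2 vanishes at b ∈ {-1}.
Local minima of P (where P''>0): P(-4)=0, P(0)=0. Local minima of Q: Q(-1)=-1.
So the global minimum of psi is P(-4) + Q(-1) − 1 = 0 − 1 − 1 = -2, attained at (-4, -1).

-2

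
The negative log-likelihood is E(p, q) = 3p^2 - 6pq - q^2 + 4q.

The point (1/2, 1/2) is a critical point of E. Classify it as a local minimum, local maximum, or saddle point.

saddle point

The Hessian of E is constant: H = [[6, -6], [-6, -2]].
det(H) = 6·(-2) − (-6)² = -48.
Since det(H) < 0, H is indefinite and the critical point is a saddle point.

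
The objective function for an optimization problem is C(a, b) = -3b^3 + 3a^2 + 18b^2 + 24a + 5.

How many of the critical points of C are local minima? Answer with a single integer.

C separates as a function of a plus a function of b, so ∇C=0 decouples.
∂C/∂a = 6(a + 4) = 0 at a ∈ {-4}; ∂C/∂b = -9b(b - 4) = 0 at b ∈ {0, 4}.
The Hessian is diagonal: diag(C_aa, C_bb). Second derivatives: C_aa(-4)=6; C_bb(0)=36, C_bb(4)=-36.
Local minima occur where both diagonal entries positive: (-4, 0). Count: 1.

1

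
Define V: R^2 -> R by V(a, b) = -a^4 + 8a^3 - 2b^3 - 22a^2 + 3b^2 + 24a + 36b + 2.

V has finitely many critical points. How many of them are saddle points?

V separates as a function of a plus a function of b, so ∇V=0 decouples.
∂V/∂a = -4(a - 3)(a - 2)(a - 1) = 0 at a ∈ {1, 2, 3}; ∂V/∂b = -6(b - 3)(b + 2) = 0 at b ∈ {-2, 3}.
The Hessian is diagonal: diag(V_aa, V_bb). Second derivatives: V_aa(1)=-8, V_aa(2)=4, V_aa(3)=-8; V_bb(-2)=30, V_bb(3)=-30.
Saddle points occur where the two diagonal entries have opposite signs: (1, -2), (2, 3), (3, -2). Count: 3.

3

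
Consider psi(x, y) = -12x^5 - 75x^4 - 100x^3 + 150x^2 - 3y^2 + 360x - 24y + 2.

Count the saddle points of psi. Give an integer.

2

psi separates as a function of x plus a function of y, so ∇psi=0 decouples.
∂psi/∂x = -60(x - 1)(x + 1)(x + 2)(x + 3) = 0 at x ∈ {-3, -2, -1, 1}; ∂psi/∂y = -6(y + 4) = 0 at y ∈ {-4}.
The Hessian is diagonal: diag(psi_xx, psi_yy). Second derivatives: psi_xx(-3)=480, psi_xx(-2)=-180, psi_xx(-1)=240, psi_xx(1)=-1440; psi_yy(-4)=-6.
Saddle points occur where the two diagonal entries have opposite signs: (-3, -4), (-1, -4). Count: 2.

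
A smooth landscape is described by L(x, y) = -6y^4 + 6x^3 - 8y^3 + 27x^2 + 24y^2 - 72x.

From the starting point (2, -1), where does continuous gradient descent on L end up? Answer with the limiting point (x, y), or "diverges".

(1, 0)

L is separable, so gradient descent decouples: x follows -∂L/∂x, y follows -∂L/∂y.
∂L/∂x = 18(x - 1)(x + 4); at x=2 this is 108, so x decreases.
∂L/∂y = -24y(y - 1)(y + 2); at y=-1 this is -48, so y increases.
x converges to its nearest critical value 1 (a local min of the x-part); y converges to 0. The iterate converges to (1, 0).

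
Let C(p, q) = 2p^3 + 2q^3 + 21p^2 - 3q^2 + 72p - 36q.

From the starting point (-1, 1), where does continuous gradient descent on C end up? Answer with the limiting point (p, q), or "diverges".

C is separable, so gradient descent decouples: p follows -∂C/∂p, q follows -∂C/∂q.
∂C/∂p = 6(p + 3)(p + 4); at p=-1 this is 36, so p decreases.
∂C/∂q = 6(q - 3)(q + 2); at q=1 this is -36, so q increases.
p converges to its nearest critical value -3 (a local min of the p-part); q converges to 3. The iterate converges to (-3, 3).

(-3, 3)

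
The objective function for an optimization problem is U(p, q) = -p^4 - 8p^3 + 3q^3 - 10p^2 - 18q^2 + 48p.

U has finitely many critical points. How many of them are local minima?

U separates as a function of p plus a function of q, so ∇U=0 decouples.
∂U/∂p = -4(p - 1)(p + 3)(p + 4) = 0 at p ∈ {-4, -3, 1}; ∂U/∂q = 9q(q - 4) = 0 at q ∈ {0, 4}.
The Hessian is diagonal: diag(U_pp, U_qq). Second derivatives: U_pp(-4)=-20, U_pp(-3)=16, U_pp(1)=-80; U_qq(0)=-36, U_qq(4)=36.
Local minima occur where both diagonal entries positive: (-3, 4). Count: 1.

1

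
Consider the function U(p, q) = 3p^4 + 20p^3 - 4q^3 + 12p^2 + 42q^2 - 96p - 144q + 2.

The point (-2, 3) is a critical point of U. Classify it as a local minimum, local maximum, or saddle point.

saddle point

The mixed partial ∂²U/∂p∂q is 0, so the Hessian at any point is diag(U_pp, U_qq) = diag(12(3p^2 + 10p + 2), 12(-2q + 7)).
At (-2, 3): H = diag(-72, 12).
The eigenvalues have opposite signs, so H is indefinite: a saddle point.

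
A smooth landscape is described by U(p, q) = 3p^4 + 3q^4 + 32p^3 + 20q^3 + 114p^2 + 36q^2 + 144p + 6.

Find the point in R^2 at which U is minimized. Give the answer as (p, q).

(-1, 0)

U(p,q) separates as A(p) + B(q) + 6, so its minimum is min A + min B + 6.
A'(p) = 12(p + 1)(p + 3)(p + 4) vanishes at p ∈ {-4, -3, -1}; B'(q) = 12q(q + 2)(q + 3) vanishes at q ∈ {-3, -2, 0}.
Local minima of A (where A''>0): A(-4)=-32, A(-1)=-59. Local minima of B: B(-3)=27, B(0)=0.
So the global minimum of U is A(-1) + B(0) + 6 = -59 + 0 + 6 = -53, attained at (-1, 0).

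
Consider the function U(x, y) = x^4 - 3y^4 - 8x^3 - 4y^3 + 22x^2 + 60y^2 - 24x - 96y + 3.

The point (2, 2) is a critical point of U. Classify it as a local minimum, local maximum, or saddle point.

local maximum

The mixed partial ∂²U/∂x∂y is 0, so the Hessian at any point is diag(U_xx, U_yy) = diag(4(3x^2 - 12x + 11), 12(-3y^2 - 2y + 10)).
At (2, 2): H = diag(-4, -72).
Both eigenvalues are negative, so H is negative definite: a local maximum.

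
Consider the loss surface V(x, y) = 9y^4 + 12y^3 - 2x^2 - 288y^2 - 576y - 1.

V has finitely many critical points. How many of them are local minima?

V separates as a function of x plus a function of y, so ∇V=0 decouples.
∂V/∂x = -4x = 0 at x ∈ {0}; ∂V/∂y = 36(y - 4)(y + 1)(y + 4) = 0 at y ∈ {-4, -1, 4}.
The Hessian is diagonal: diag(V_xx, V_yy). Second derivatives: V_xx(0)=-4; V_yy(-4)=864, V_yy(-1)=-540, V_yy(4)=1440.
Local minima occur where both diagonal entries positive: none. Count: 0.

0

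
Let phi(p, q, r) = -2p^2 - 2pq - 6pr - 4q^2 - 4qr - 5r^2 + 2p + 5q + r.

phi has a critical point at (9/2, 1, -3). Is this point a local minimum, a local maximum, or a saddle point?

local maximum

The Hessian is constant: H = [[-4, -2, -6], [-2, -8, -4], [-6, -4, -10]].
Leading principal minors: Δ₁ = -4, Δ₂ = 28, Δ₃ = -24.
The minors alternate sign starting negative (−, +, −), so H is negative definite: a local maximum.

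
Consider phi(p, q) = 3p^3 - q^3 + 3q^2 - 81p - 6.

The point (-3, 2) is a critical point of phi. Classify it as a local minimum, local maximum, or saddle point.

local maximum

The mixed partial ∂²phi/∂p∂q is 0, so the Hessian at any point is diag(phi_pp, phi_qq) = diag(18p, 6(-q + 1)).
At (-3, 2): H = diag(-54, -6).
Both eigenvalues are negative, so H is negative definite: a local maximum.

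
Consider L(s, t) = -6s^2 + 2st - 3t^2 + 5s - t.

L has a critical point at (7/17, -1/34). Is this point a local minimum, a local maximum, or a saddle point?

local maximum

The Hessian of L is constant: H = [[-12, 2], [2, -6]].
det(H) = (-12)·(-6) − 2² = 68.
det(H) > 0 and tr(H) = -18 < 0, so H is negative definite and the point is a local maximum.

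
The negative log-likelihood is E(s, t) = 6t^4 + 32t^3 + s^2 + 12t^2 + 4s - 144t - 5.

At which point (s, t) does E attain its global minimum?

(-2, 1)

E(s,t) separates as P(s) + Q(t) − 5, so its minimum is min P + min Q − 5.
P'(s) = 2s + 4 vanishes at s ∈ {-2}; Q'(t) = 24(t - 1)(t + 2)(t + 3) vanishes at t ∈ {-3, -2, 1}.
Local minima of P (where P''>0): P(-2)=-4. Local minima of Q: Q(-3)=162, Q(1)=-94.
So the global minimum of E is P(-2) + Q(1) − 5 = -4 − 94 − 5 = -103, attained at (-2, 1).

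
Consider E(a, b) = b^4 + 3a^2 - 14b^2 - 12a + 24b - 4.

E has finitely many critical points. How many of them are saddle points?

E separates as a function of a plus a function of b, so ∇E=0 decouples.
∂E/∂a = 6(a - 2) = 0 at a ∈ {2}; ∂E/∂b = 4(b - 2)(b - 1)(b + 3) = 0 at b ∈ {-3, 1, 2}.
The Hessian is diagonal: diag(E_aa, E_bb). Second derivatives: E_aa(2)=6; E_bb(-3)=80, E_bb(1)=-16, E_bb(2)=20.
Saddle points occur where the two diagonal entries have opposite signs: (2, 1). Count: 1.

1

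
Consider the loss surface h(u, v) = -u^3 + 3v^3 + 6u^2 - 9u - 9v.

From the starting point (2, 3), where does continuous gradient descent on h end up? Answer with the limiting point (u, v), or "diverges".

h is separable, so gradient descent decouples: u follows -∂h/∂u, v follows -∂h/∂v.
∂h/∂u = -3(u - 3)(u - 1); at u=2 this is 3, so u decreases.
∂h/∂v = 9(v - 1)(v + 1); at v=3 this is 72, so v decreases.
u converges to its nearest critical value 1 (a local min of the u-part); v converges to 1. The iterate converges to (1, 1).

(1, 1)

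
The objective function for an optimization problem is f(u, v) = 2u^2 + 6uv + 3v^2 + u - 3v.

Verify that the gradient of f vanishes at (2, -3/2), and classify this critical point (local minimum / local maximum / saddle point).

∇f = (4u + 6v + 1, 6u + 6v - 3); substituting (2, -3/2) gives ∇f = (0, 0), so (2, -3/2) is indeed a critical point.
The Hessian of f is constant: H = [[4, 6], [6, 6]].
det(H) = 4·6 − 6² = -12.
Since det(H) < 0, H is indefinite and the critical point is a saddle point.

saddle point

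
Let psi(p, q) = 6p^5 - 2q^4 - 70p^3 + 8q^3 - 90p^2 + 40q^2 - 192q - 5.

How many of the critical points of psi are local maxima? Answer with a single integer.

4

psi separates as a function of p plus a function of q, so ∇psi=0 decouples.
∂psi/∂p = 30p(p - 3)(p + 1)(p + 2) = 0 at p ∈ {-2, -1, 0, 3}; ∂psi/∂q = -8(q - 4)(q - 2)(q + 3) = 0 at q ∈ {-3, 2, 4}.
The Hessian is diagonal: diag(psi_pp, psi_qq). Second derivatives: psi_pp(-2)=-300, psi_pp(-1)=120, psi_pp(0)=-180, psi_pp(3)=1800; psi_qq(-3)=-280, psi_qq(2)=80, psi_qq(4)=-112.
Local maxima occur where both diagonal entries negative: (-2, -3), (-2, 4), (0, -3), (0, 4). Count: 4.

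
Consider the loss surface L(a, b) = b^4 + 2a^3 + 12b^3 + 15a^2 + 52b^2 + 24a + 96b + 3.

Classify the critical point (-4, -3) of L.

local maximum

The mixed partial ∂²L/∂a∂b is 0, so the Hessian at any point is diag(L_aa, L_bb) = diag(6(2a + 5), 4(3b^2 + 18b + 26)).
At (-4, -3): H = diag(-18, -4).
Both eigenvalues are negative, so H is negative definite: a local maximum.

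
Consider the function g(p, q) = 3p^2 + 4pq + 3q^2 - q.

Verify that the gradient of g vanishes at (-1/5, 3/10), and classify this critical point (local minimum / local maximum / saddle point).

local minimum

∇g = (6p + 4q, 4p + 6q - 1); substituting (-1/5, 3/10) gives ∇g = (0, 0), so (-1/5, 3/10) is indeed a critical point.
The Hessian of g is constant: H = [[6, 4], [4, 6]].
det(H) = 6·6 − 4² = 20.
det(H) > 0 and tr(H) = 12 > 0, so H is positive definite and the point is a local minimum.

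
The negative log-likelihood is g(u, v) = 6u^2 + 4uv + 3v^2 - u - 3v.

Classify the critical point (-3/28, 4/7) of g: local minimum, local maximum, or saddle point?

The Hessian of g is constant: H = [[12, 4], [4, 6]].
det(H) = 12·6 − 4² = 56.
det(H) > 0 and tr(H) = 18 > 0, so H is positive definite and the point is a local minimum.

local minimum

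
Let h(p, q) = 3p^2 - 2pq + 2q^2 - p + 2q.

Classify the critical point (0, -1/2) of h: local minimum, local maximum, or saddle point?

The Hessian of h is constant: H = [[6, -2], [-2, 4]].
det(H) = 6·4 − (-2)² = 20.
det(H) > 0 and tr(H) = 10 > 0, so H is positive definite and the point is a local minimum.

local minimum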